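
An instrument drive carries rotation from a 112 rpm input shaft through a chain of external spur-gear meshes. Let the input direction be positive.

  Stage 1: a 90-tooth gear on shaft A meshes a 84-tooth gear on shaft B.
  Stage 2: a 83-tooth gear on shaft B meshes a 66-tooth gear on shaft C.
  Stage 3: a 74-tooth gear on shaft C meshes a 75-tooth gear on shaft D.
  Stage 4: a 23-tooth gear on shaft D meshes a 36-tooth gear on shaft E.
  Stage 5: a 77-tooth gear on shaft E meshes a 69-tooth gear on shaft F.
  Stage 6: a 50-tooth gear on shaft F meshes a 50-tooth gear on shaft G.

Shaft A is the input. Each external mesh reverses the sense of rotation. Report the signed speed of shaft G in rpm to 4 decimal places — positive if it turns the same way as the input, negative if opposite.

Stage 1 [90T→84T]: ω = 112.0000×90/84 = 120.0000 rpm, dir flips to −; running = −120.0000
Stage 2 [83T→66T]: ω = 120.0000×83/66 = 150.9091 rpm, dir flips to +; running = +150.9091
Stage 3 [74T→75T]: ω = 150.9091×74/75 = 148.8970 rpm, dir flips to −; running = −148.8970
Stage 4 [23T→36T]: ω = 148.8970×23/36 = 95.1286 rpm, dir flips to +; running = +95.1286
Stage 5 [77T→69T]: ω = 95.1286×77/69 = 106.1580 rpm, dir flips to −; running = −106.1580
Stage 6 [50T→50T]: ω = 106.1580×50/50 = 106.1580 rpm, dir flips to +; running = +106.1580

+106.1580 rpm (same as input, |ω| = 106.1580 rpm)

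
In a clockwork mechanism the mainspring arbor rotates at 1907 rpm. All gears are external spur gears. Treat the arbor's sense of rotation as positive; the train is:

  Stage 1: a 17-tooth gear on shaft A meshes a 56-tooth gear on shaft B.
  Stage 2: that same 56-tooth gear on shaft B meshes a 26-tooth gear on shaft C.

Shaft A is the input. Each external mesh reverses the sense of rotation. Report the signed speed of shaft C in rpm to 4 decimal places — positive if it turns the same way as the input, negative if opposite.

Stage 1 [17T→56T]: ω = 1907.0000×17/56 = 578.9107 rpm, dir flips to −; running = −578.9107
Stage 2 [56T→26T]: ω = 578.9107×56/26 = 1246.8846 rpm, dir flips to +; running = +1246.8846

+1246.8846 rpm (same as input, |ω| = 1246.8846 rpm)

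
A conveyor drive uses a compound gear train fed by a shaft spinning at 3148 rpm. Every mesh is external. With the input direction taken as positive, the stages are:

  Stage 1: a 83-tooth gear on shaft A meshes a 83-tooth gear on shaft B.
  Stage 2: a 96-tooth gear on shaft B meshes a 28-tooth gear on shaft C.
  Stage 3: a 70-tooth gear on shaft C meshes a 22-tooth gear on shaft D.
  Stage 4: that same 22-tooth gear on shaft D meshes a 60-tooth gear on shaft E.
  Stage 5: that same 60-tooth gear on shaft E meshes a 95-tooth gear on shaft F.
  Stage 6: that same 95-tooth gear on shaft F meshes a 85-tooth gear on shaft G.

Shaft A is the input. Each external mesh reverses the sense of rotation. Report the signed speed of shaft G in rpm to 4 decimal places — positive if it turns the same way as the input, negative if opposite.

Stage 1 [83T→83T]: ω = 3148.0000×83/83 = 3148.0000 rpm, dir flips to −; running = −3148.0000
Stage 2 [96T→28T]: ω = 3148.0000×96/28 = 10793.1429 rpm, dir flips to +; running = +10793.1429
Stage 3 [70T→22T]: ω = 10793.1429×70/22 = 34341.8182 rpm, dir flips to −; running = −34341.8182
Stage 4 [22T→60T]: ω = 34341.8182×22/60 = 12592.0000 rpm, dir flips to +; running = +12592.0000
Stage 5 [60T→95T]: ω = 12592.0000×60/95 = 7952.8421 rpm, dir flips to −; running = −7952.8421
Stage 6 [95T→85T]: ω = 7952.8421×95/85 = 8888.4706 rpm, dir flips to +; running = +8888.4706

+8888.4706 rpm (same as input, |ω| = 8888.4706 rpm)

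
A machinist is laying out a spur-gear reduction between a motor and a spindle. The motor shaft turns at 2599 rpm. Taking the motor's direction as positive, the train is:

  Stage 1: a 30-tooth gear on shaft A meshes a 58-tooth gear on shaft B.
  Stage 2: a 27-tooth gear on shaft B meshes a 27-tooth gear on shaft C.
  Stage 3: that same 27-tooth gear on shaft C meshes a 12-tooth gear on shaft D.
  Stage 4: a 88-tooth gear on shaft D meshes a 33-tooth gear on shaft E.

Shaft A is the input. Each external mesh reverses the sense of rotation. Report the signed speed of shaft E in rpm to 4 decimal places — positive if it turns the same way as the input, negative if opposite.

Stage 1 [30T→58T]: ω = 2599.0000×30/58 = 1344.3103 rpm, dir flips to −; running = −1344.3103
Stage 2 [27T→27T]: ω = 1344.3103×27/27 = 1344.3103 rpm, dir flips to +; running = +1344.3103
Stage 3 [27T→12T]: ω = 1344.3103×27/12 = 3024.6983 rpm, dir flips to −; running = −3024.6983
Stage 4 [88T→33T]: ω = 3024.6983×88/33 = 8065.8621 rpm, dir flips to +; running = +8065.8621

+8065.8621 rpm (same as input, |ω| = 8065.8621 rpm)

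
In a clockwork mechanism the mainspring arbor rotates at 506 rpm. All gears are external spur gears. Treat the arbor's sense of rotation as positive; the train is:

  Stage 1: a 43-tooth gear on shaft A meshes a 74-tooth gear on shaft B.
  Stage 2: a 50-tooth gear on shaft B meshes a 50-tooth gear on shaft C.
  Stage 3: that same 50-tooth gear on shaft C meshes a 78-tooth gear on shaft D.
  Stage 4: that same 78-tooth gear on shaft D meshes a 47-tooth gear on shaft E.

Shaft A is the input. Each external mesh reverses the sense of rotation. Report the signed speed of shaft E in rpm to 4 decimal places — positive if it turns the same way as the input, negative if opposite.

+312.7947 rpm (same as input, |ω| = 312.7947 rpm)

Stage 1 [43T→74T]: ω = 506.0000×43/74 = 294.0270 rpm, dir flips to −; running = −294.0270
Stage 2 [50T→50T]: ω = 294.0270×50/50 = 294.0270 rpm, dir flips to +; running = +294.0270
Stage 3 [50T→78T]: ω = 294.0270×50/78 = 188.4789 rpm, dir flips to −; running = −188.4789
Stage 4 [78T→47T]: ω = 188.4789×78/47 = 312.7947 rpm, dir flips to +; running = +312.7947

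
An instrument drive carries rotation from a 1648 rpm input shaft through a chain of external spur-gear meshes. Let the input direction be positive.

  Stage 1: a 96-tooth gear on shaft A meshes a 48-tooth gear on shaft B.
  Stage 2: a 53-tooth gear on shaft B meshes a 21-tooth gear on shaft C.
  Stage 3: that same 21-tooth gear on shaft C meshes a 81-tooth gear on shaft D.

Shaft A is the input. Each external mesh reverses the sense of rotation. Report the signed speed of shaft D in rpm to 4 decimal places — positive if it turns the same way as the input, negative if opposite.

Stage 1 [96T→48T]: ω = 1648.0000×96/48 = 3296.0000 rpm, dir flips to −; running = −3296.0000
Stage 2 [53T→21T]: ω = 3296.0000×53/21 = 8318.4762 rpm, dir flips to +; running = +8318.4762
Stage 3 [21T→81T]: ω = 8318.4762×21/81 = 2156.6420 rpm, dir flips to −; running = −2156.6420

-2156.6420 rpm (opposite to input, |ω| = 2156.6420 rpm)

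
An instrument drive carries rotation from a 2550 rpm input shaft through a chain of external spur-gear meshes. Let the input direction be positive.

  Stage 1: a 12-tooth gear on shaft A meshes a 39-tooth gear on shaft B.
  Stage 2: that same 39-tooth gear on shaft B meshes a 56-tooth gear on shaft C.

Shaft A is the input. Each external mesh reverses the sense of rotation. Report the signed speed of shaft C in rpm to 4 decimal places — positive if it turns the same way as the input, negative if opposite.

+546.4286 rpm (same as input, |ω| = 546.4286 rpm)

Stage 1 [12T→39T]: ω = 2550.0000×12/39 = 784.6154 rpm, dir flips to −; running = −784.6154
Stage 2 [39T→56T]: ω = 784.6154×39/56 = 546.4286 rpm, dir flips to +; running = +546.4286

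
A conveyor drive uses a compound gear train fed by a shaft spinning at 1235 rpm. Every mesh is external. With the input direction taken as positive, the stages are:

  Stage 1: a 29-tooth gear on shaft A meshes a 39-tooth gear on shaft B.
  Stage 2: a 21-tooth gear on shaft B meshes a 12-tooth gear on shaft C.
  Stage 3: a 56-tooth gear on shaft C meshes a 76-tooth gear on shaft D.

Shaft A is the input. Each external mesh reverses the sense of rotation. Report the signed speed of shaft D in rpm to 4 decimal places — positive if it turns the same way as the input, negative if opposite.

-1184.1667 rpm (opposite to input, |ω| = 1184.1667 rpm)

Stage 1 [29T→39T]: ω = 1235.0000×29/39 = 918.3333 rpm, dir flips to −; running = −918.3333
Stage 2 [21T→12T]: ω = 918.3333×21/12 = 1607.0833 rpm, dir flips to +; running = +1607.0833
Stage 3 [56T→76T]: ω = 1607.0833×56/76 = 1184.1667 rpm, dir flips to −; running = −1184.1667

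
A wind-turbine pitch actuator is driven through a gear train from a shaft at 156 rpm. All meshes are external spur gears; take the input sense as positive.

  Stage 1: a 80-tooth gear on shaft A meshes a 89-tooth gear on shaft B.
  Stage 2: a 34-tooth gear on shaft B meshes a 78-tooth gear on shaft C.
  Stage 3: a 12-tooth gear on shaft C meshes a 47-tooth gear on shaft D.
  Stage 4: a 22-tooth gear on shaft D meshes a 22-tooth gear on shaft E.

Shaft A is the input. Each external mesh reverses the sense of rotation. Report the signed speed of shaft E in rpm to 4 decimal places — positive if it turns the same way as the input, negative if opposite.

+15.6060 rpm (same as input, |ω| = 15.6060 rpm)

Stage 1 [80T→89T]: ω = 156.0000×80/89 = 140.2247 rpm, dir flips to −; running = −140.2247
Stage 2 [34T→78T]: ω = 140.2247×34/78 = 61.1236 rpm, dir flips to +; running = +61.1236
Stage 3 [12T→47T]: ω = 61.1236×12/47 = 15.6060 rpm, dir flips to −; running = −15.6060
Stage 4 [22T→22T]: ω = 15.6060×22/22 = 15.6060 rpm, dir flips to +; running = +15.6060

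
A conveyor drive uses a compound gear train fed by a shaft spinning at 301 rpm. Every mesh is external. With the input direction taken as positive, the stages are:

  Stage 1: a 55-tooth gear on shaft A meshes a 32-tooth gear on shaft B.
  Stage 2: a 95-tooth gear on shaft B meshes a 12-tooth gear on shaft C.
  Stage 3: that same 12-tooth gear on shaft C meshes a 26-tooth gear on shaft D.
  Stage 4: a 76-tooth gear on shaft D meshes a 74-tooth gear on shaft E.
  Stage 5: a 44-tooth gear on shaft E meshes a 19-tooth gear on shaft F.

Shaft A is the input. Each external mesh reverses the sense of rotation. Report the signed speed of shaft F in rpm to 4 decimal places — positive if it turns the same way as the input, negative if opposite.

Stage 1 [55T→32T]: ω = 301.0000×55/32 = 517.3438 rpm, dir flips to −; running = −517.3438
Stage 2 [95T→12T]: ω = 517.3438×95/12 = 4095.6380 rpm, dir flips to +; running = +4095.6380
Stage 3 [12T→26T]: ω = 4095.6380×12/26 = 1890.2945 rpm, dir flips to −; running = −1890.2945
Stage 4 [76T→74T]: ω = 1890.2945×76/74 = 1941.3835 rpm, dir flips to +; running = +1941.3835
Stage 5 [44T→19T]: ω = 1941.3835×44/19 = 4495.8355 rpm, dir flips to −; running = −4495.8355

-4495.8355 rpm (opposite to input, |ω| = 4495.8355 rpm)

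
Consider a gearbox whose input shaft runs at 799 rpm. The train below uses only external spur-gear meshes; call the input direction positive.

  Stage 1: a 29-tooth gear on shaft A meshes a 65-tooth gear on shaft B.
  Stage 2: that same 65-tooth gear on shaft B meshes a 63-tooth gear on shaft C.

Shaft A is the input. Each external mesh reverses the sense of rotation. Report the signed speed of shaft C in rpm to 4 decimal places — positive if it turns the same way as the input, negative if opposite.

Stage 1 [29T→65T]: ω = 799.0000×29/65 = 356.4769 rpm, dir flips to −; running = −356.4769
Stage 2 [65T→63T]: ω = 356.4769×65/63 = 367.7937 rpm, dir flips to +; running = +367.7937

+367.7937 rpm (same as input, |ω| = 367.7937 rpm)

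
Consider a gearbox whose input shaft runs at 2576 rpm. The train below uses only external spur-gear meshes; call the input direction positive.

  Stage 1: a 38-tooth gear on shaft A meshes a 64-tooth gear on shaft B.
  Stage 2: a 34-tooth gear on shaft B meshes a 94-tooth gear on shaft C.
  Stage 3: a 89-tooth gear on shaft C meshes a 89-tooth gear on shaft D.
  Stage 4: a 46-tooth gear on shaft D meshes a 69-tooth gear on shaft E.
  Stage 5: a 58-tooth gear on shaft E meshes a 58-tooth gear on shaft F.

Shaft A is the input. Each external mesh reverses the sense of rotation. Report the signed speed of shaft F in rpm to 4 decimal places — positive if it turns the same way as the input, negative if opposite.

Stage 1 [38T→64T]: ω = 2576.0000×38/64 = 1529.5000 rpm, dir flips to −; running = −1529.5000
Stage 2 [34T→94T]: ω = 1529.5000×34/94 = 553.2234 rpm, dir flips to +; running = +553.2234
Stage 3 [89T→89T]: ω = 553.2234×89/89 = 553.2234 rpm, dir flips to −; running = −553.2234
Stage 4 [46T→69T]: ω = 553.2234×46/69 = 368.8156 rpm, dir flips to +; running = +368.8156
Stage 5 [58T→58T]: ω = 368.8156×58/58 = 368.8156 rpm, dir flips to −; running = −368.8156

-368.8156 rpm (opposite to input, |ω| = 368.8156 rpm)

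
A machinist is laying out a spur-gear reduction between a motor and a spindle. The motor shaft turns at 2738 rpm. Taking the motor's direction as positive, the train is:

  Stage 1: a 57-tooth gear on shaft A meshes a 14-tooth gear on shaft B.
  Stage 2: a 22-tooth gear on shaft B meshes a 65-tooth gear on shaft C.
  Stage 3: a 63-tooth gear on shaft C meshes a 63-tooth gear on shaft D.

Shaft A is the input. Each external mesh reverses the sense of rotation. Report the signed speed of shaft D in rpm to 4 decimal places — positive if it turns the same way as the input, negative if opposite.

-3773.0242 rpm (opposite to input, |ω| = 3773.0242 rpm)

Stage 1 [57T→14T]: ω = 2738.0000×57/14 = 11147.5714 rpm, dir flips to −; running = −11147.5714
Stage 2 [22T→65T]: ω = 11147.5714×22/65 = 3773.0242 rpm, dir flips to +; running = +3773.0242
Stage 3 [63T→63T]: ω = 3773.0242×63/63 = 3773.0242 rpm, dir flips to −; running = −3773.0242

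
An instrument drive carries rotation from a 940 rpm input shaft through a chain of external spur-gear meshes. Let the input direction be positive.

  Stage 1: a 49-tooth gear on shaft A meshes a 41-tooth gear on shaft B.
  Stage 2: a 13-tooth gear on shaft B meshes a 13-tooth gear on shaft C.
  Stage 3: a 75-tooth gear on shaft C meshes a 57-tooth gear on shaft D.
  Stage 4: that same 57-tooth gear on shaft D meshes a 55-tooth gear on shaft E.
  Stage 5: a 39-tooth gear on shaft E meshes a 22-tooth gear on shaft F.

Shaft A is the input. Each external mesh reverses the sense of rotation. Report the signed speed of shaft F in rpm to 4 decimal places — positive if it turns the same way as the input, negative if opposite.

-2715.6924 rpm (opposite to input, |ω| = 2715.6924 rpm)

Stage 1 [49T→41T]: ω = 940.0000×49/41 = 1123.4146 rpm, dir flips to −; running = −1123.4146
Stage 2 [13T→13T]: ω = 1123.4146×13/13 = 1123.4146 rpm, dir flips to +; running = +1123.4146
Stage 3 [75T→57T]: ω = 1123.4146×75/57 = 1478.1772 rpm, dir flips to −; running = −1478.1772
Stage 4 [57T→55T]: ω = 1478.1772×57/55 = 1531.9290 rpm, dir flips to +; running = +1531.9290
Stage 5 [39T→22T]: ω = 1531.9290×39/22 = 2715.6924 rpm, dir flips to −; running = −2715.6924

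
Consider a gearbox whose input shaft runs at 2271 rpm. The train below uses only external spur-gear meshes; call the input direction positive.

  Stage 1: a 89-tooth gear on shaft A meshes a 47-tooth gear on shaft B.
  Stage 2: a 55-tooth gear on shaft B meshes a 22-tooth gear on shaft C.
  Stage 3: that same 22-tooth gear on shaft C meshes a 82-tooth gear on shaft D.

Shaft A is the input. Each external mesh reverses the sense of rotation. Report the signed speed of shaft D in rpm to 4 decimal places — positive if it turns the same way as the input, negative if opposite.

Stage 1 [89T→47T]: ω = 2271.0000×89/47 = 4300.4043 rpm, dir flips to −; running = −4300.4043
Stage 2 [55T→22T]: ω = 4300.4043×55/22 = 10751.0106 rpm, dir flips to +; running = +10751.0106
Stage 3 [22T→82T]: ω = 10751.0106×22/82 = 2884.4175 rpm, dir flips to −; running = −2884.4175

-2884.4175 rpm (opposite to input, |ω| = 2884.4175 rpm)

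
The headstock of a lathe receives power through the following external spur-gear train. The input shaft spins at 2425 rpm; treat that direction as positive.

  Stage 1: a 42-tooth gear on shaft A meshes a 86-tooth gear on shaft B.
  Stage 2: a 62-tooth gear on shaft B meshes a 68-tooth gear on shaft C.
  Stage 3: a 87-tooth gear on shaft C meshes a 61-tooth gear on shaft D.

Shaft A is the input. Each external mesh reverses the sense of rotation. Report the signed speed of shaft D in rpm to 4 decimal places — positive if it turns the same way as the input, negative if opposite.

Stage 1 [42T→86T]: ω = 2425.0000×42/86 = 1184.3023 rpm, dir flips to −; running = −1184.3023
Stage 2 [62T→68T]: ω = 1184.3023×62/68 = 1079.8051 rpm, dir flips to +; running = +1079.8051
Stage 3 [87T→61T]: ω = 1079.8051×87/61 = 1540.0498 rpm, dir flips to −; running = −1540.0498

-1540.0498 rpm (opposite to input, |ω| = 1540.0498 rpm)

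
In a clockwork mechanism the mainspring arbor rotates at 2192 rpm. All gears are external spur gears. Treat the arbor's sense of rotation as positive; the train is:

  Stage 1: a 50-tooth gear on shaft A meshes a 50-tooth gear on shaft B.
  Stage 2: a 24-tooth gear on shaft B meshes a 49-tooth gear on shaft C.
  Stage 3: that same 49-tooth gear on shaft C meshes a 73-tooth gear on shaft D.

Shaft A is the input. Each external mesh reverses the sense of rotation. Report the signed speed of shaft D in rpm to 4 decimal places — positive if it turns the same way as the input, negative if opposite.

Stage 1 [50T→50T]: ω = 2192.0000×50/50 = 2192.0000 rpm, dir flips to −; running = −2192.0000
Stage 2 [24T→49T]: ω = 2192.0000×24/49 = 1073.6327 rpm, dir flips to +; running = +1073.6327
Stage 3 [49T→73T]: ω = 1073.6327×49/73 = 720.6575 rpm, dir flips to −; running = −720.6575

-720.6575 rpm (opposite to input, |ω| = 720.6575 rpm)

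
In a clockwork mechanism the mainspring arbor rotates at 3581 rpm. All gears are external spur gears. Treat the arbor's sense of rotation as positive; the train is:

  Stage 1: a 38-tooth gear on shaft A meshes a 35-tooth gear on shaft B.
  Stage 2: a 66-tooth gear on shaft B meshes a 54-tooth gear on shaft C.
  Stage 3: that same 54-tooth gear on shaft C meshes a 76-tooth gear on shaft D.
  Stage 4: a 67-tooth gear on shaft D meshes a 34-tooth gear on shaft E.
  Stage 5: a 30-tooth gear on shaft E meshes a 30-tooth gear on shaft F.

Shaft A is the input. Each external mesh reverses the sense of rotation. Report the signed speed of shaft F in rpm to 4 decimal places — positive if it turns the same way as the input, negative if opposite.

-6653.4378 rpm (opposite to input, |ω| = 6653.4378 rpm)

Stage 1 [38T→35T]: ω = 3581.0000×38/35 = 3887.9429 rpm, dir flips to −; running = −3887.9429
Stage 2 [66T→54T]: ω = 3887.9429×66/54 = 4751.9302 rpm, dir flips to +; running = +4751.9302
Stage 3 [54T→76T]: ω = 4751.9302×54/76 = 3376.3714 rpm, dir flips to −; running = −3376.3714
Stage 4 [67T→34T]: ω = 3376.3714×67/34 = 6653.4378 rpm, dir flips to +; running = +6653.4378
Stage 5 [30T→30T]: ω = 6653.4378×30/30 = 6653.4378 rpm, dir flips to −; running = −6653.4378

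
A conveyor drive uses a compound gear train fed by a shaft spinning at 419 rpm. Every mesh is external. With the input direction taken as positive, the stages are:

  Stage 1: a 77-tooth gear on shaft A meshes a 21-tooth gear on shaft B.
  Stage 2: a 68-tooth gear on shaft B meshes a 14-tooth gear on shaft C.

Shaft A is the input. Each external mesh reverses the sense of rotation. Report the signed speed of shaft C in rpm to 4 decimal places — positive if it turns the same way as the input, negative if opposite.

+7462.1905 rpm (same as input, |ω| = 7462.1905 rpm)

Stage 1 [77T→21T]: ω = 419.0000×77/21 = 1536.3333 rpm, dir flips to −; running = −1536.3333
Stage 2 [68T→14T]: ω = 1536.3333×68/14 = 7462.1905 rpm, dir flips to +; running = +7462.1905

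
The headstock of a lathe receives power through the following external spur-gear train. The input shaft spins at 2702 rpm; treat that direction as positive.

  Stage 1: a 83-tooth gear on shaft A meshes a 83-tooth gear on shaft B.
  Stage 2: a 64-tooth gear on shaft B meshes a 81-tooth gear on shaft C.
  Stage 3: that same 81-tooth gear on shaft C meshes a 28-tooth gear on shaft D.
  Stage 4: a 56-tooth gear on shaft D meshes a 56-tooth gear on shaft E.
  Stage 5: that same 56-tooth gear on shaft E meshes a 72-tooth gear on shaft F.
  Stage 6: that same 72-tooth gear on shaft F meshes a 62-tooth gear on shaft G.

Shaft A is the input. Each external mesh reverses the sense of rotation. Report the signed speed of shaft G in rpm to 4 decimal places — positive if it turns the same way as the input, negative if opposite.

+5578.3226 rpm (same as input, |ω| = 5578.3226 rpm)

Stage 1 [83T→83T]: ω = 2702.0000×83/83 = 2702.0000 rpm, dir flips to −; running = −2702.0000
Stage 2 [64T→81T]: ω = 2702.0000×64/81 = 2134.9136 rpm, dir flips to +; running = +2134.9136
Stage 3 [81T→28T]: ω = 2134.9136×81/28 = 6176.0000 rpm, dir flips to −; running = −6176.0000
Stage 4 [56T→56T]: ω = 6176.0000×56/56 = 6176.0000 rpm, dir flips to +; running = +6176.0000
Stage 5 [56T→72T]: ω = 6176.0000×56/72 = 4803.5556 rpm, dir flips to −; running = −4803.5556
Stage 6 [72T→62T]: ω = 4803.5556×72/62 = 5578.3226 rpm, dir flips to +; running = +5578.3226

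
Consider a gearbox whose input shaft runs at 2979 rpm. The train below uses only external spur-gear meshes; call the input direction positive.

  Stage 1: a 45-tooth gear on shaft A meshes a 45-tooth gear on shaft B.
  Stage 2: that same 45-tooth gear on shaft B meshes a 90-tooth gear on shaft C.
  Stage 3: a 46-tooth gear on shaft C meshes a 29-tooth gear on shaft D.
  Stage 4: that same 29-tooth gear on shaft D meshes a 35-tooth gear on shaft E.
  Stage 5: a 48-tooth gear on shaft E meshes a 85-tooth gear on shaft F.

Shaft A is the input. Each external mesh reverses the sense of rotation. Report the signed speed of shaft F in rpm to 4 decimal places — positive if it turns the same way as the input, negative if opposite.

Stage 1 [45T→45T]: ω = 2979.0000×45/45 = 2979.0000 rpm, dir flips to −; running = −2979.0000
Stage 2 [45T→90T]: ω = 2979.0000×45/90 = 1489.5000 rpm, dir flips to +; running = +1489.5000
Stage 3 [46T→29T]: ω = 1489.5000×46/29 = 2362.6552 rpm, dir flips to −; running = −2362.6552
Stage 4 [29T→35T]: ω = 2362.6552×29/35 = 1957.6286 rpm, dir flips to +; running = +1957.6286
Stage 5 [48T→85T]: ω = 1957.6286×48/85 = 1105.4844 rpm, dir flips to −; running = −1105.4844

-1105.4844 rpm (opposite to input, |ω| = 1105.4844 rpm)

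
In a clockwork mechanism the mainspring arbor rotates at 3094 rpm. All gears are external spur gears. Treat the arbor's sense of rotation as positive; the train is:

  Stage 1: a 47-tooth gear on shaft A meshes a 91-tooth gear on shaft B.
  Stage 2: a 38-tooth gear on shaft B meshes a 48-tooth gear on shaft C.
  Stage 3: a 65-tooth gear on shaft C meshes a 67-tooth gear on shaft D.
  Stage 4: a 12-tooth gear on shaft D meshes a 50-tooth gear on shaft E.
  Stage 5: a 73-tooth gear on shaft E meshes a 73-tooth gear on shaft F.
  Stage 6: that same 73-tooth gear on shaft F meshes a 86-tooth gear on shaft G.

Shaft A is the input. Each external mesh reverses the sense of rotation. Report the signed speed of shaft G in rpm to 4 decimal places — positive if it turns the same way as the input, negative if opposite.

+250.0307 rpm (same as input, |ω| = 250.0307 rpm)

Stage 1 [47T→91T]: ω = 3094.0000×47/91 = 1598.0000 rpm, dir flips to −; running = −1598.0000
Stage 2 [38T→48T]: ω = 1598.0000×38/48 = 1265.0833 rpm, dir flips to +; running = +1265.0833
Stage 3 [65T→67T]: ω = 1265.0833×65/67 = 1227.3197 rpm, dir flips to −; running = −1227.3197
Stage 4 [12T→50T]: ω = 1227.3197×12/50 = 294.5567 rpm, dir flips to +; running = +294.5567
Stage 5 [73T→73T]: ω = 294.5567×73/73 = 294.5567 rpm, dir flips to −; running = −294.5567
Stage 6 [73T→86T]: ω = 294.5567×73/86 = 250.0307 rpm, dir flips to +; running = +250.0307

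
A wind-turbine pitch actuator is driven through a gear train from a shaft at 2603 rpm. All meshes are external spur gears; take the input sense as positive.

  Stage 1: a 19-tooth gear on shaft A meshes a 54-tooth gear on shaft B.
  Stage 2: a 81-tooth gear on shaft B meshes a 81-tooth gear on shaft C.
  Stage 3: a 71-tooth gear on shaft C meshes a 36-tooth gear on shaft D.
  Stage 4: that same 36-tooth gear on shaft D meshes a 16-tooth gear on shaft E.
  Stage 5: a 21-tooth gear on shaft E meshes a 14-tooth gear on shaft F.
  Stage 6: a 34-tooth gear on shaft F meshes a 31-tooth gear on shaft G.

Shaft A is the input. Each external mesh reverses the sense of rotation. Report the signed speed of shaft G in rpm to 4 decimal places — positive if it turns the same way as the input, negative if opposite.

+6686.2230 rpm (same as input, |ω| = 6686.2230 rpm)

Stage 1 [19T→54T]: ω = 2603.0000×19/54 = 915.8704 rpm, dir flips to −; running = −915.8704
Stage 2 [81T→81T]: ω = 915.8704×81/81 = 915.8704 rpm, dir flips to +; running = +915.8704
Stage 3 [71T→36T]: ω = 915.8704×71/36 = 1806.2999 rpm, dir flips to −; running = −1806.2999
Stage 4 [36T→16T]: ω = 1806.2999×36/16 = 4064.1748 rpm, dir flips to +; running = +4064.1748
Stage 5 [21T→14T]: ω = 4064.1748×21/14 = 6096.2622 rpm, dir flips to −; running = −6096.2622
Stage 6 [34T→31T]: ω = 6096.2622×34/31 = 6686.2230 rpm, dir flips to +; running = +6686.2230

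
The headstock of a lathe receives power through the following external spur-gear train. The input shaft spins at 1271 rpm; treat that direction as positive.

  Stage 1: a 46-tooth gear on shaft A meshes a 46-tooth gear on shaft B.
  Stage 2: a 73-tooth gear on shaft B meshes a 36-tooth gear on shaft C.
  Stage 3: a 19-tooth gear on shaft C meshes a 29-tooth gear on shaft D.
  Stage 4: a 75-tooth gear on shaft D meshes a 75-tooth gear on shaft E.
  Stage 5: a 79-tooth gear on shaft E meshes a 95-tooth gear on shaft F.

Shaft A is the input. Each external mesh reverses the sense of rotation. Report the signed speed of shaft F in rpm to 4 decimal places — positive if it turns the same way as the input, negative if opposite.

Stage 1 [46T→46T]: ω = 1271.0000×46/46 = 1271.0000 rpm, dir flips to −; running = −1271.0000
Stage 2 [73T→36T]: ω = 1271.0000×73/36 = 2577.3056 rpm, dir flips to +; running = +2577.3056
Stage 3 [19T→29T]: ω = 2577.3056×19/29 = 1688.5795 rpm, dir flips to −; running = −1688.5795
Stage 4 [75T→75T]: ω = 1688.5795×75/75 = 1688.5795 rpm, dir flips to +; running = +1688.5795
Stage 5 [79T→95T]: ω = 1688.5795×79/95 = 1404.1872 rpm, dir flips to −; running = −1404.1872

-1404.1872 rpm (opposite to input, |ω| = 1404.1872 rpm)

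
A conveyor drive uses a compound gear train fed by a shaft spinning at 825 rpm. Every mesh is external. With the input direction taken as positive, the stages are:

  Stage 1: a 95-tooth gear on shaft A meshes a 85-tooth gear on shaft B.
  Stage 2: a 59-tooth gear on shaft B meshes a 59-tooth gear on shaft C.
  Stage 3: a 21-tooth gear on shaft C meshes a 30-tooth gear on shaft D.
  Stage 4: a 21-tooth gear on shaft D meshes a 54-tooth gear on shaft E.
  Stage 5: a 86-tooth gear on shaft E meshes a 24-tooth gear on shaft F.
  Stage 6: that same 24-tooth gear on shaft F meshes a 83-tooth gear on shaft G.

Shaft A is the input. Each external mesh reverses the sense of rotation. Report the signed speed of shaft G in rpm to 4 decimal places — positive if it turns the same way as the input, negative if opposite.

Stage 1 [95T→85T]: ω = 825.0000×95/85 = 922.0588 rpm, dir flips to −; running = −922.0588
Stage 2 [59T→59T]: ω = 922.0588×59/59 = 922.0588 rpm, dir flips to +; running = +922.0588
Stage 3 [21T→30T]: ω = 922.0588×21/30 = 645.4412 rpm, dir flips to −; running = −645.4412
Stage 4 [21T→54T]: ω = 645.4412×21/54 = 251.0049 rpm, dir flips to +; running = +251.0049
Stage 5 [86T→24T]: ω = 251.0049×86/24 = 899.4342 rpm, dir flips to −; running = −899.4342
Stage 6 [24T→83T]: ω = 899.4342×24/83 = 260.0774 rpm, dir flips to +; running = +260.0774

+260.0774 rpm (same as input, |ω| = 260.0774 rpm)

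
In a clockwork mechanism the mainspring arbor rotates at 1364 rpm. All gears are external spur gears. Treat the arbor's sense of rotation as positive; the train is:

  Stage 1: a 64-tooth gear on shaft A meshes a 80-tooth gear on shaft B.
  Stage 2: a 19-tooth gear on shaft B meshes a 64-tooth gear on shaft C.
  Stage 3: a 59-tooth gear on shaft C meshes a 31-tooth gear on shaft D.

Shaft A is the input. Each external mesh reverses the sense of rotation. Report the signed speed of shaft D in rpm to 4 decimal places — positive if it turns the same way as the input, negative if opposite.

Stage 1 [64T→80T]: ω = 1364.0000×64/80 = 1091.2000 rpm, dir flips to −; running = −1091.2000
Stage 2 [19T→64T]: ω = 1091.2000×19/64 = 323.9500 rpm, dir flips to +; running = +323.9500
Stage 3 [59T→31T]: ω = 323.9500×59/31 = 616.5500 rpm, dir flips to −; running = −616.5500

-616.5500 rpm (opposite to input, |ω| = 616.5500 rpm)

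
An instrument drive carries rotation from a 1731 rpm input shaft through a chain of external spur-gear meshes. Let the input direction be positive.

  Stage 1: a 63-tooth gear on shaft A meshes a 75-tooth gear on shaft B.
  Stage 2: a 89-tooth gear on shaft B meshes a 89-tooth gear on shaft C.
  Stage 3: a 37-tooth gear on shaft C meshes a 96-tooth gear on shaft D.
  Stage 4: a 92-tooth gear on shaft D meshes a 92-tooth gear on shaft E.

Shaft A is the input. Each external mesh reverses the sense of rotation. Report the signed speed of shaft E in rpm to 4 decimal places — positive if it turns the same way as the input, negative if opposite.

Stage 1 [63T→75T]: ω = 1731.0000×63/75 = 1454.0400 rpm, dir flips to −; running = −1454.0400
Stage 2 [89T→89T]: ω = 1454.0400×89/89 = 1454.0400 rpm, dir flips to +; running = +1454.0400
Stage 3 [37T→96T]: ω = 1454.0400×37/96 = 560.4112 rpm, dir flips to −; running = −560.4112
Stage 4 [92T→92T]: ω = 560.4112×92/92 = 560.4112 rpm, dir flips to +; running = +560.4112

+560.4112 rpm (same as input, |ω| = 560.4112 rpm)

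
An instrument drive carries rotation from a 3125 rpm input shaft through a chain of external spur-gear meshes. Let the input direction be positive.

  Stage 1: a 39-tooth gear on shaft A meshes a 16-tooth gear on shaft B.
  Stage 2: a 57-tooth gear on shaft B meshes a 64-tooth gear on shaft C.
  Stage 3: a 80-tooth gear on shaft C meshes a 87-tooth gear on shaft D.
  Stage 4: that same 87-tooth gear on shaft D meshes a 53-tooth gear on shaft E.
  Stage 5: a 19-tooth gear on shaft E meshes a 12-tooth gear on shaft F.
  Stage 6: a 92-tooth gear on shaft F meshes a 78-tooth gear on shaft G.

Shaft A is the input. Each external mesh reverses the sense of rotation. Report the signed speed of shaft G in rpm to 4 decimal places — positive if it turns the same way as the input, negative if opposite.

+19123.5812 rpm (same as input, |ω| = 19123.5812 rpm)

Stage 1 [39T→16T]: ω = 3125.0000×39/16 = 7617.1875 rpm, dir flips to −; running = −7617.1875
Stage 2 [57T→64T]: ω = 7617.1875×57/64 = 6784.0576 rpm, dir flips to +; running = +6784.0576
Stage 3 [80T→87T]: ω = 6784.0576×80/87 = 6238.2139 rpm, dir flips to −; running = −6238.2139
Stage 4 [87T→53T]: ω = 6238.2139×87/53 = 10240.0870 rpm, dir flips to +; running = +10240.0870
Stage 5 [19T→12T]: ω = 10240.0870×19/12 = 16213.4710 rpm, dir flips to −; running = −16213.4710
Stage 6 [92T→78T]: ω = 16213.4710×92/78 = 19123.5812 rpm, dir flips to +; running = +19123.5812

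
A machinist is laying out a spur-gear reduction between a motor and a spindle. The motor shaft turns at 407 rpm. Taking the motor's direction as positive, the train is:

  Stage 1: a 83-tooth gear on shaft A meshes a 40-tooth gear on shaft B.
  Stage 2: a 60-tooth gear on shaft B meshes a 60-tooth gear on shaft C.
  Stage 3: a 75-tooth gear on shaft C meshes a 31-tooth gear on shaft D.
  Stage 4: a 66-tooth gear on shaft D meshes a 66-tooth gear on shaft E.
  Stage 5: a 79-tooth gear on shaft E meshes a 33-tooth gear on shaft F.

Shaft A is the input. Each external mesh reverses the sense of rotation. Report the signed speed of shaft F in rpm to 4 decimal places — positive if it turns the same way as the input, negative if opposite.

Stage 1 [83T→40T]: ω = 407.0000×83/40 = 844.5250 rpm, dir flips to −; running = −844.5250
Stage 2 [60T→60T]: ω = 844.5250×60/60 = 844.5250 rpm, dir flips to +; running = +844.5250
Stage 3 [75T→31T]: ω = 844.5250×75/31 = 2043.2056 rpm, dir flips to −; running = −2043.2056
Stage 4 [66T→66T]: ω = 2043.2056×66/66 = 2043.2056 rpm, dir flips to +; running = +2043.2056
Stage 5 [79T→33T]: ω = 2043.2056×79/33 = 4891.3105 rpm, dir flips to −; running = −4891.3105

-4891.3105 rpm (opposite to input, |ω| = 4891.3105 rpm)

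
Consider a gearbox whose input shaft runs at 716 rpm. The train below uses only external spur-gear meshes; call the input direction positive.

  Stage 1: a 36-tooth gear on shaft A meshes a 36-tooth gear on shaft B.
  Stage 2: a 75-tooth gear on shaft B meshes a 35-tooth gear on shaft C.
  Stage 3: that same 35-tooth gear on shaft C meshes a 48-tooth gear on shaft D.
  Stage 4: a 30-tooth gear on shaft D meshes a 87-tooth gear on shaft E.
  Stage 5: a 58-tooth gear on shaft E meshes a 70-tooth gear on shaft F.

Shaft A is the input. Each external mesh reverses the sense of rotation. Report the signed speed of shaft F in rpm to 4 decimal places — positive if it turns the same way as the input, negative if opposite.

-319.6429 rpm (opposite to input, |ω| = 319.6429 rpm)

Stage 1 [36T→36T]: ω = 716.0000×36/36 = 716.0000 rpm, dir flips to −; running = −716.0000
Stage 2 [75T→35T]: ω = 716.0000×75/35 = 1534.2857 rpm, dir flips to +; running = +1534.2857
Stage 3 [35T→48T]: ω = 1534.2857×35/48 = 1118.7500 rpm, dir flips to −; running = −1118.7500
Stage 4 [30T→87T]: ω = 1118.7500×30/87 = 385.7759 rpm, dir flips to +; running = +385.7759
Stage 5 [58T→70T]: ω = 385.7759×58/70 = 319.6429 rpm, dir flips to −; running = −319.6429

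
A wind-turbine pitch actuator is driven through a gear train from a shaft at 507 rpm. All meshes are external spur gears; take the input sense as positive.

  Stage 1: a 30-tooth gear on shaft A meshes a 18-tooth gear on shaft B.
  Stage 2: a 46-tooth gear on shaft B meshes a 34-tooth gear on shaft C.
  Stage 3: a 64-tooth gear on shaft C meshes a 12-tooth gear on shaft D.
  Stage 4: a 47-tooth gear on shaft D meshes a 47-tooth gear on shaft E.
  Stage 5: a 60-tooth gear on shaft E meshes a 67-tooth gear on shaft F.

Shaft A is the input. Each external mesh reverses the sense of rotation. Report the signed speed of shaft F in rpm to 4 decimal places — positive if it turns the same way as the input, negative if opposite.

-5460.2283 rpm (opposite to input, |ω| = 5460.2283 rpm)

Stage 1 [30T→18T]: ω = 507.0000×30/18 = 845.0000 rpm, dir flips to −; running = −845.0000
Stage 2 [46T→34T]: ω = 845.0000×46/34 = 1143.2353 rpm, dir flips to +; running = +1143.2353
Stage 3 [64T→12T]: ω = 1143.2353×64/12 = 6097.2549 rpm, dir flips to −; running = −6097.2549
Stage 4 [47T→47T]: ω = 6097.2549×47/47 = 6097.2549 rpm, dir flips to +; running = +6097.2549
Stage 5 [60T→67T]: ω = 6097.2549×60/67 = 5460.2283 rpm, dir flips to −; running = −5460.2283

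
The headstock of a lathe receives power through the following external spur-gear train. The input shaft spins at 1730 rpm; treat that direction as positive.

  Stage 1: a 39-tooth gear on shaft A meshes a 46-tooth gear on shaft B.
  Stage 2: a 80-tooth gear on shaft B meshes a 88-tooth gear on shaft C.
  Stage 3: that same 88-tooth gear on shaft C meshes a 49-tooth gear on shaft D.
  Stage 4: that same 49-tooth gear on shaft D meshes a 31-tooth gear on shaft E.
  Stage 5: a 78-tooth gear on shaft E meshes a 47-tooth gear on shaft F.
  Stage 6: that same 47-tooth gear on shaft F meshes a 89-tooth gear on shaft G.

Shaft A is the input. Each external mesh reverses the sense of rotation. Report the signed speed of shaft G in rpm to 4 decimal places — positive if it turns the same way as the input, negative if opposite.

Stage 1 [39T→46T]: ω = 1730.0000×39/46 = 1466.7391 rpm, dir flips to −; running = −1466.7391
Stage 2 [80T→88T]: ω = 1466.7391×80/88 = 1333.3992 rpm, dir flips to +; running = +1333.3992
Stage 3 [88T→49T]: ω = 1333.3992×88/49 = 2394.6761 rpm, dir flips to −; running = −2394.6761
Stage 4 [49T→31T]: ω = 2394.6761×49/31 = 3785.1332 rpm, dir flips to +; running = +3785.1332
Stage 5 [78T→47T]: ω = 3785.1332×78/47 = 6281.7105 rpm, dir flips to −; running = −6281.7105
Stage 6 [47T→89T]: ω = 6281.7105×47/89 = 3317.3078 rpm, dir flips to +; running = +3317.3078

+3317.3078 rpm (same as input, |ω| = 3317.3078 rpm)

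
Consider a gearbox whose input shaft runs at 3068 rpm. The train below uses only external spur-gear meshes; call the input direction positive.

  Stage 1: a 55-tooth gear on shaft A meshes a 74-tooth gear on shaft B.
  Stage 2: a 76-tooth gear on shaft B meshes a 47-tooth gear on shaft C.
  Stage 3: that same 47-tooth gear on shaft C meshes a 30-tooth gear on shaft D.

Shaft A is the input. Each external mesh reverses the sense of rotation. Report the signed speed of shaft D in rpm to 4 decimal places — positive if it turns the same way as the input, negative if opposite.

Stage 1 [55T→74T]: ω = 3068.0000×55/74 = 2280.2703 rpm, dir flips to −; running = −2280.2703
Stage 2 [76T→47T]: ω = 2280.2703×76/47 = 3687.2455 rpm, dir flips to +; running = +3687.2455
Stage 3 [47T→30T]: ω = 3687.2455×47/30 = 5776.6847 rpm, dir flips to −; running = −5776.6847

-5776.6847 rpm (opposite to input, |ω| = 5776.6847 rpm)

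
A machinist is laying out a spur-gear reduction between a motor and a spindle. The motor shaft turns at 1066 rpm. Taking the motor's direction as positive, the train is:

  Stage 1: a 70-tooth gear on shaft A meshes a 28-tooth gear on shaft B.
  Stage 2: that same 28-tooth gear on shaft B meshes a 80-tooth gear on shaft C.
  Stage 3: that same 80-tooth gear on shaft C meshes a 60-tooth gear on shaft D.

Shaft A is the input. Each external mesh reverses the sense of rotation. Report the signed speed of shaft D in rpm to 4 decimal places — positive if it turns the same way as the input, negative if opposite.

Stage 1 [70T→28T]: ω = 1066.0000×70/28 = 2665.0000 rpm, dir flips to −; running = −2665.0000
Stage 2 [28T→80T]: ω = 2665.0000×28/80 = 932.7500 rpm, dir flips to +; running = +932.7500
Stage 3 [80T→60T]: ω = 932.7500×80/60 = 1243.6667 rpm, dir flips to −; running = −1243.6667

-1243.6667 rpm (opposite to input, |ω| = 1243.6667 rpm)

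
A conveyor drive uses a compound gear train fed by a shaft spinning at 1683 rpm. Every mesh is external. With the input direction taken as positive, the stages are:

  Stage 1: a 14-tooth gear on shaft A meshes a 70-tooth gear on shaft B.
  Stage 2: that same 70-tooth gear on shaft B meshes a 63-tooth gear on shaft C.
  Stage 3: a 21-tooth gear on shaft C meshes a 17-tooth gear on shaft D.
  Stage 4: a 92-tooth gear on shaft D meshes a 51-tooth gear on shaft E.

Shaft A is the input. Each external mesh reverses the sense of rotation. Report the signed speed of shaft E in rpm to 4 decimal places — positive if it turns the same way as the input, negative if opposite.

Stage 1 [14T→70T]: ω = 1683.0000×14/70 = 336.6000 rpm, dir flips to −; running = −336.6000
Stage 2 [70T→63T]: ω = 336.6000×70/63 = 374.0000 rpm, dir flips to +; running = +374.0000
Stage 3 [21T→17T]: ω = 374.0000×21/17 = 462.0000 rpm, dir flips to −; running = −462.0000
Stage 4 [92T→51T]: ω = 462.0000×92/51 = 833.4118 rpm, dir flips to +; running = +833.4118

+833.4118 rpm (same as input, |ω| = 833.4118 rpm)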